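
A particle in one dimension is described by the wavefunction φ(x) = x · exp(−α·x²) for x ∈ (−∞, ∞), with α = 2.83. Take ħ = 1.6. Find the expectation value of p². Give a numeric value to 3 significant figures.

p² φ = −ħ² d²φ/dx²; ⟨p²⟩ = −ħ² ∫ φ*·φ'' dx / ∫|φ|² dx.
Expand each integrand as polynomial × e^(−2αx²) and use ∫x^(2j)·e^(−2αx²) dx = (2j−1)!!/(4α)^j · √(π/(2α)), odd powers → 0; here √(π/(2α)) = 0.74502. Differentiate with the product rule, d/dx e^(−αx²) = −2αx·e^(−αx²).
State is unnormalized: ∫|φ|² dx = 0.065814, and ∫φ*·(−ħ² φ'') dx = 1.4304, so ⟨p²⟩ = 1.4304 / 0.065814.
⟨p²⟩ = 21.734.

21.7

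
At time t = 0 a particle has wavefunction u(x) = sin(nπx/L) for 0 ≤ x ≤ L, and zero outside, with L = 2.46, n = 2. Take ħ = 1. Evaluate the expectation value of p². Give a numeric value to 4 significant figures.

6.524

p² u = −ħ² d²u/dx²; ⟨p²⟩ = −ħ² ∫ u*·u'' dx / ∫|u|² dx.
d/dx sin(nπx/L) = (nπ/L)·cos(nπx/L) and d²/dx² sin(nπx/L) = −(nπ/L)²·sin(nπx/L); on 0 ≤ x ≤ L, ∫sin²(nπx/L) dx = L/2 and ∫sin(nπx/L)·cos(nπx/L) dx = 0.
State is unnormalized: ∫|u|² dx = 1.2300, and ∫u*·(−ħ² u'') dx = 8.0241, so ⟨p²⟩ = 8.0241 / 1.2300.
⟨p²⟩ = 6.5236.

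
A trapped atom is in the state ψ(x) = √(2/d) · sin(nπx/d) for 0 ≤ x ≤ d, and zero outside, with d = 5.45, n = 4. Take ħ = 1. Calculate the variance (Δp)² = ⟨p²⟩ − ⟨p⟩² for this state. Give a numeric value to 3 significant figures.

Compute ⟨p⟩ and ⟨p²⟩ separately; (Δp)² = ⟨p²⟩ − ⟨p⟩².
d/dx sin(nπx/d) = (nπ/d)·cos(nπx/d) and d²/dx² sin(nπx/d) = −(nπ/d)²·sin(nπx/d); on 0 ≤ x ≤ d, ∫sin²(nπx/d) dx = d/2 and ∫sin(nπx/d)·cos(nπx/d) dx = 0.
⟨p⟩ = 0.0000 and ⟨p²⟩ = 5.3165.
(Δp)² = 5.3165 − (0.0000)² = 5.3165.

5.32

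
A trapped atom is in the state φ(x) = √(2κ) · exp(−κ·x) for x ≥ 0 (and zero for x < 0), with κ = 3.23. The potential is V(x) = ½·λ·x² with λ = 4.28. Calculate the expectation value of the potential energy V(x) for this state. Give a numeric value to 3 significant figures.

0.103

⟨V⟩ = ∫ V(x)·|φ|² dx.
Every integrand reduces to terms xʲ·e^(−2κx) on [0, ∞); use ∫₀^∞ xʲ·e^(−2κx) dx = j!/(2κ)^(j+1).
⟨V⟩ = 0.10256.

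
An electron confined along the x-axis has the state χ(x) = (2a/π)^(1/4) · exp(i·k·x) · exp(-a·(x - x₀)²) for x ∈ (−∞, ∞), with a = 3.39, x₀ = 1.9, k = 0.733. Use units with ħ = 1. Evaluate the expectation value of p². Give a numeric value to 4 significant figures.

3.927

p² χ = −ħ² d²χ/dx²; ⟨p²⟩ = −ħ² ∫ χ*·χ'' dx.
Gaussian moments (u = x − x₀): ∫u^(2j)·e^(−2au²) du = (2j−1)!!/(4a)^j · √(π/(2a)), odd powers integrate to 0; here √(π/(2a)) = 0.68071. Derivatives: χ′ = (ik − 2au)·χ, χ″ = ((ik − 2au)² − 2a)·χ; the odd-in-u pieces drop out.
⟨p²⟩ = 3.9273.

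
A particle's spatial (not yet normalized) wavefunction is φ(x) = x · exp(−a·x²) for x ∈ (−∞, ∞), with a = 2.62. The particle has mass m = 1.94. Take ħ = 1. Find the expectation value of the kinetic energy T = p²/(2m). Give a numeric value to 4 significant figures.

2.026

T = −(ħ²/2m) d²/dx², so ⟨T⟩ = −(ħ²/2m) ∫ φ*·φ'' dx / ∫|φ|² dx; with m = 1.94.
Expand each integrand as polynomial × e^(−2ax²) and use ∫x^(2j)·e^(−2ax²) dx = (2j−1)!!/(4a)^j · √(π/(2a)), odd powers → 0; here √(π/(2a)) = 0.77430. Differentiate with the product rule, d/dx e^(−ax²) = −2ax·e^(−ax²).
State is unnormalized: ∫|φ|² dx = 0.073884, and ∫φ*·(−ħ²/2m · φ'') dx = 0.14967, so ⟨T⟩ = 0.14967 / 0.073884.
⟨T⟩ = 2.0258.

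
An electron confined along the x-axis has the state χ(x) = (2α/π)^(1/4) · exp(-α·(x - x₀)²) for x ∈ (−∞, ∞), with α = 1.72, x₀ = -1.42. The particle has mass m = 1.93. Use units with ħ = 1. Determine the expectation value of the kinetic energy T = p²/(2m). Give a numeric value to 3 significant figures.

0.446

T = −(ħ²/2m) d²/dx², so ⟨T⟩ = −(ħ²/2m) ∫ χ*·χ'' dx; with m = 1.93.
Gaussian moments (u = x − x₀): ∫u^(2j)·e^(−2αu²) du = (2j−1)!!/(4α)^j · √(π/(2α)), odd powers integrate to 0; here √(π/(2α)) = 0.95564. Derivatives: d/dx e^(−αu²) = −2αu·e^(−αu²), d²/dx² e^(−αu²) = (4α²u² − 2α)·e^(−αu²).
⟨T⟩ = 0.44560.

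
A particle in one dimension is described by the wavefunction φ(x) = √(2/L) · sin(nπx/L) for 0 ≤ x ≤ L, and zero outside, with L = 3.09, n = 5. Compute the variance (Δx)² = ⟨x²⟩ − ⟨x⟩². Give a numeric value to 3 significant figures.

Compute ⟨x⟩ and ⟨x²⟩ separately, then (Δx)² = ⟨x²⟩ − ⟨x⟩².
With sin²θ = (1 − cos2θ)/2 on 0 ≤ x ≤ L: ∫sin²(nπx/L) dx = L/2, ∫x·sin²(nπx/L) dx = L²/4, ∫x²·sin²(nπx/L) dx = L³·(1/6 − 1/(4n²π²)); higher powers xᵏ the same way, integrating xᵏ·cos(2nπx/L) by parts.
⟨x⟩ = 1.5450 and ⟨x²⟩ = 3.1634.
(Δx)² = 3.1634 − (1.5450)² = 0.77633.

0.776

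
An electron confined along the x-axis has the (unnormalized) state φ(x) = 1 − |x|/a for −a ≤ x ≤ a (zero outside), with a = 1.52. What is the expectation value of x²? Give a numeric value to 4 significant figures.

⟨x²⟩ = ∫ x²·|φ|² dx / ∫|φ|² dx (integrals over the domain).
φ is even, so ∫ over [−a, a] = 2∫₀ᵃ with φ = 1 − x/a there: ∫₀ᵃ (1 − x/a)² dx = a/3, ∫₀ᵃ x²(1 − x/a)² dx = a³/30, ∫₀ᵃ x⁴(1 − x/a)² dx = a⁵/105.
State is unnormalized: ∫|φ|² dx = 1.0133, and ∫φ*·x²·φ dx = 0.23412, so ⟨x²⟩ = 0.23412 / 1.0133.
⟨x²⟩ = 0.23104.

0.2310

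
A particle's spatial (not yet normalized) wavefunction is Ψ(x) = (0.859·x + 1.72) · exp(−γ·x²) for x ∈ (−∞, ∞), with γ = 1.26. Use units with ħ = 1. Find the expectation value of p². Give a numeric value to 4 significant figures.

p² Ψ = −ħ² d²Ψ/dx²; ⟨p²⟩ = −ħ² ∫ Ψ*·Ψ'' dx / ∫|Ψ|² dx.
Expand each integrand as polynomial × e^(−2γx²) and use ∫x^(2j)·e^(−2γx²) dx = (2j−1)!!/(4γ)^j · √(π/(2γ)), odd powers → 0; here √(π/(2γ)) = 1.1165. Differentiate with the product rule, d/dx e^(−γx²) = −2γx·e^(−γx²).
State is unnormalized: ∫|Ψ|² dx = 3.4666, and ∫Ψ*·(−ħ² Ψ'') dx = 4.7799, so ⟨p²⟩ = 4.7799 / 3.4666.
⟨p²⟩ = 1.3788.

1.379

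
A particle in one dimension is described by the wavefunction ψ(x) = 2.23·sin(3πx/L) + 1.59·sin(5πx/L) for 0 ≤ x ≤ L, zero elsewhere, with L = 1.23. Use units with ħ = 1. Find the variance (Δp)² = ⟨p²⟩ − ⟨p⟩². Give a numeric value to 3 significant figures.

Compute ⟨p⟩ and ⟨p²⟩ separately; (Δp)² = ⟨p²⟩ − ⟨p⟩².
d²/dx² sin(jπx/L) = −(jπ/L)²·sin(jπx/L); on 0 ≤ x ≤ L, ∫sin²(jπx/L) dx = L/2 and ∫sin(jπx/L)·sin(lπx/L) dx = 0 for j ≠ l, so only diagonal terms survive in ∫|ψ|² and ∫ψ·ψ″; ∫ψ·ψ′ dx = [ψ²/2] between the walls = 0.
Normalization: ∫|ψ|² dx = 4.6131.
⟨p⟩ = 0.0000 and ⟨p²⟩ = 93.892.
(Δp)² = 93.892 − (0.0000)² = 93.892.

93.9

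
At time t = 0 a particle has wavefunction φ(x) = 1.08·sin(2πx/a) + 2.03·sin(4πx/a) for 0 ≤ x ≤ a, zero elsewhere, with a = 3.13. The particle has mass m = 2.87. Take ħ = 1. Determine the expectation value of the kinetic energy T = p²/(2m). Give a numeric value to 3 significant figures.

2.34

T = −(ħ²/2m) d²/dx², so ⟨T⟩ = −(ħ²/2m) ∫ φ*·φ'' dx / ∫|φ|² dx; with m = 2.87.
d²/dx² sin(jπx/a) = −(jπ/a)²·sin(jπx/a); on 0 ≤ x ≤ a, ∫sin²(jπx/a) dx = a/2 and ∫sin(jπx/a)·sin(lπx/a) dx = 0 for j ≠ l, so only diagonal terms survive in ∫|φ|² and ∫φ·φ″; ∫φ·φ′ dx = [φ²/2] between the walls = 0.
State is unnormalized: ∫|φ|² dx = 8.2746, and ∫φ*·(−ħ²/2m · φ'') dx = 19.392, so ⟨T⟩ = 19.392 / 8.2746.
⟨T⟩ = 2.3435.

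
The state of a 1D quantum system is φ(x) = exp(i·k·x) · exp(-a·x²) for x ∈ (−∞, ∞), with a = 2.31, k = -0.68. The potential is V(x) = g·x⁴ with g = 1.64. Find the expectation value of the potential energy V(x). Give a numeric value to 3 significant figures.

0.0576

⟨V⟩ = ∫ V(x)·|φ|² dx / ∫|φ|² dx.
Gaussian moments: ∫x^(2j)·e^(−2ax²) dx = (2j−1)!!/(4a)^j · √(π/(2a)), odd powers integrate to 0; here √(π/(2a)) = 0.82462.
State is unnormalized: ∫|φ|² dx = 0.82462, and ∫φ*·V(x)·φ dx = 0.047520, so ⟨V⟩ = 0.047520 / 0.82462.
⟨V⟩ = 0.057626.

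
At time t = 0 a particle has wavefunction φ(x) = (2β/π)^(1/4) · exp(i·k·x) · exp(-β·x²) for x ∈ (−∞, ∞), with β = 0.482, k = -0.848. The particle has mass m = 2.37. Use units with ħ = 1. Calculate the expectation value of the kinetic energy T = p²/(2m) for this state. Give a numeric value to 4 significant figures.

T = −(ħ²/2m) d²/dx², so ⟨T⟩ = −(ħ²/2m) ∫ φ*·φ'' dx; with m = 2.37.
Gaussian moments: ∫x^(2j)·e^(−2βx²) dx = (2j−1)!!/(4β)^j · √(π/(2β)), odd powers integrate to 0; here √(π/(2β)) = 1.8052. Derivatives: φ′ = (ik − 2βx)·φ, φ″ = ((ik − 2βx)² − 2β)·φ; the odd-in-x pieces drop out.
⟨T⟩ = 0.25340.

0.2534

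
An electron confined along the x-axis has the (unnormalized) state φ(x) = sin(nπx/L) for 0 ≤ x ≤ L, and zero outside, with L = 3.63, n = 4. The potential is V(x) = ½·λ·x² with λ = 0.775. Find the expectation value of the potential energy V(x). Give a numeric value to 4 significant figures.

⟨V⟩ = ∫ V(x)·|φ|² dx / ∫|φ|² dx.
With sin²θ = (1 − cos2θ)/2 on 0 ≤ x ≤ L: ∫sin²(nπx/L) dx = L/2, ∫x·sin²(nπx/L) dx = L²/4, ∫x²·sin²(nπx/L) dx = L³·(1/6 − 1/(4n²π²)); higher powers xᵏ the same way, integrating xᵏ·cos(2nπx/L) by parts.
State is unnormalized: ∫|φ|² dx = 1.8150, and ∫φ*·V(x)·φ dx = 3.0598, so ⟨V⟩ = 3.0598 / 1.8150.
⟨V⟩ = 1.6858.

1.686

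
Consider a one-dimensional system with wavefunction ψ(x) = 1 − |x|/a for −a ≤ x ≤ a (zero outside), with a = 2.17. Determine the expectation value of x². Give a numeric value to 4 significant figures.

⟨x²⟩ = ∫ x²·|ψ|² dx / ∫|ψ|² dx (integrals over the domain).
ψ is even, so ∫ over [−a, a] = 2∫₀ᵃ with ψ = 1 − x/a there: ∫₀ᵃ (1 − x/a)² dx = a/3, ∫₀ᵃ x²(1 − x/a)² dx = a³/30, ∫₀ᵃ x⁴(1 − x/a)² dx = a⁵/105.
State is unnormalized: ∫|ψ|² dx = 1.4467, and ∫ψ*·x²·ψ dx = 0.68122, so ⟨x²⟩ = 0.68122 / 1.4467.
⟨x²⟩ = 0.47089.

0.4709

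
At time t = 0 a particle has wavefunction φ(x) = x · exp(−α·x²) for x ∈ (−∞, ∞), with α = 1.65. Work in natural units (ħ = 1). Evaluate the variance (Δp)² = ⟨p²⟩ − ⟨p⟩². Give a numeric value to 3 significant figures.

4.95

Compute ⟨p⟩ and ⟨p²⟩ separately; (Δp)² = ⟨p²⟩ − ⟨p⟩².
Expand each integrand as polynomial × e^(−2αx²) and use ∫x^(2j)·e^(−2αx²) dx = (2j−1)!!/(4α)^j · √(π/(2α)), odd powers → 0; here √(π/(2α)) = 0.97570. Differentiate with the product rule, d/dx e^(−αx²) = −2αx·e^(−αx²).
Normalization: ∫|φ|² dx = 0.14783.
⟨p⟩ = 0.0000 and ⟨p²⟩ = 4.9500.
(Δp)² = 4.9500 − (0.0000)² = 4.9500.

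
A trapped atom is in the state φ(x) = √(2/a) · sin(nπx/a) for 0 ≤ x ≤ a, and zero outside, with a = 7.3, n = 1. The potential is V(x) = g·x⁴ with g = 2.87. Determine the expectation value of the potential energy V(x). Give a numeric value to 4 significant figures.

929.8

⟨V⟩ = ∫ V(x)·|φ|² dx.
With sin²θ = (1 − cos2θ)/2 on 0 ≤ x ≤ a: ∫sin²(nπx/a) dx = a/2, ∫x·sin²(nπx/a) dx = a²/4, ∫x²·sin²(nπx/a) dx = a³·(1/6 − 1/(4n²π²)); higher powers xᵏ the same way, integrating xᵏ·cos(2nπx/a) by parts.
⟨V⟩ = 929.77.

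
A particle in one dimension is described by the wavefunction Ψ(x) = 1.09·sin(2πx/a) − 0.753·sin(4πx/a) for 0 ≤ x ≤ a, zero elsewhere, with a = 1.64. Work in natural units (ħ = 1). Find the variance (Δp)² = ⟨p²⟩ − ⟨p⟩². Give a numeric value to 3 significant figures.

Compute ⟨p⟩ and ⟨p²⟩ separately; (Δp)² = ⟨p²⟩ − ⟨p⟩².
d²/dx² sin(jπx/a) = −(jπ/a)²·sin(jπx/a); on 0 ≤ x ≤ a, ∫sin²(jπx/a) dx = a/2 and ∫sin(jπx/a)·sin(lπx/a) dx = 0 for j ≠ l, so only diagonal terms survive in ∫|Ψ|² and ∫Ψ·Ψ″; ∫Ψ·Ψ′ dx = [Ψ²/2] between the walls = 0.
Normalization: ∫|Ψ|² dx = 1.4392.
⟨p⟩ = 0.0000 and ⟨p²⟩ = 28.904.
(Δp)² = 28.904 − (0.0000)² = 28.904.

28.9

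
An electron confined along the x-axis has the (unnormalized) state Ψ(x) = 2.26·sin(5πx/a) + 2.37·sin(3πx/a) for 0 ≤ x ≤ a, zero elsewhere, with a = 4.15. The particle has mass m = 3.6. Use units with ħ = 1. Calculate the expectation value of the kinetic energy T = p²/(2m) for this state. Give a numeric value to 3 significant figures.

T = −(ħ²/2m) d²/dx², so ⟨T⟩ = −(ħ²/2m) ∫ Ψ*·Ψ'' dx / ∫|Ψ|² dx; with m = 3.6.
d²/dx² sin(jπx/a) = −(jπ/a)²·sin(jπx/a); on 0 ≤ x ≤ a, ∫sin²(jπx/a) dx = a/2 and ∫sin(jπx/a)·sin(lπx/a) dx = 0 for j ≠ l, so only diagonal terms survive in ∫|Ψ|² and ∫Ψ·Ψ″; ∫Ψ·Ψ′ dx = [Ψ²/2] between the walls = 0.
State is unnormalized: ∫|Ψ|² dx = 22.253, and ∫Ψ*·(−ħ²/2m · Ψ'') dx = 29.437, so ⟨T⟩ = 29.437 / 22.253.
⟨T⟩ = 1.3228.

1.32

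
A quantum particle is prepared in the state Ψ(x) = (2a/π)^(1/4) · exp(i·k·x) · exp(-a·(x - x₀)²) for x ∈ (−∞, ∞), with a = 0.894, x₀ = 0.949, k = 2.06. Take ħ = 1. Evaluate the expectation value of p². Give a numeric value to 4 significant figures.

5.138

p² Ψ = −ħ² d²Ψ/dx²; ⟨p²⟩ = −ħ² ∫ Ψ*·Ψ'' dx.
Gaussian moments (u = x − x₀): ∫u^(2j)·e^(−2au²) du = (2j−1)!!/(4a)^j · √(π/(2a)), odd powers integrate to 0; here √(π/(2a)) = 1.3255. Derivatives: Ψ′ = (ik − 2au)·Ψ, Ψ″ = ((ik − 2au)² − 2a)·Ψ; the odd-in-u pieces drop out.
⟨p²⟩ = 5.1376.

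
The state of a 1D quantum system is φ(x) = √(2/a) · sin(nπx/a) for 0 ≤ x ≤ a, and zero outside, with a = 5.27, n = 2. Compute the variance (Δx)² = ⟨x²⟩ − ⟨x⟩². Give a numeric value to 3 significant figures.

Compute ⟨x⟩ and ⟨x²⟩ separately, then (Δx)² = ⟨x²⟩ − ⟨x⟩².
With sin²θ = (1 − cos2θ)/2 on 0 ≤ x ≤ a: ∫sin²(nπx/a) dx = a/2, ∫x·sin²(nπx/a) dx = a²/4, ∫x²·sin²(nπx/a) dx = a³·(1/6 − 1/(4n²π²)); higher powers xᵏ the same way, integrating xᵏ·cos(2nπx/a) by parts.
⟨x⟩ = 2.6350 and ⟨x²⟩ = 8.9059.
(Δx)² = 8.9059 − (2.6350)² = 1.9627.

1.96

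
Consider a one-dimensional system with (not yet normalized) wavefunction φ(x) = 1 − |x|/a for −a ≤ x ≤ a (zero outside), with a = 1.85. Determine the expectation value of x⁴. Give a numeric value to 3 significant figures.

0.335

⟨x⁴⟩ = ∫ x⁴·|φ|² dx / ∫|φ|² dx (integrals over the domain).
φ is even, so ∫ over [−a, a] = 2∫₀ᵃ with φ = 1 − x/a there: ∫₀ᵃ (1 − x/a)² dx = a/3, ∫₀ᵃ x²(1 − x/a)² dx = a³/30, ∫₀ᵃ x⁴(1 − x/a)² dx = a⁵/105.
State is unnormalized: ∫|φ|² dx = 1.2333, and ∫φ*·x⁴·φ dx = 0.41276, so ⟨x⁴⟩ = 0.41276 / 1.2333.
⟨x⁴⟩ = 0.33467.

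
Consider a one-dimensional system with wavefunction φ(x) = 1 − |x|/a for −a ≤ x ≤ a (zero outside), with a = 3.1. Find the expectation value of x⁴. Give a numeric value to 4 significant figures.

2.639

⟨x⁴⟩ = ∫ x⁴·|φ|² dx / ∫|φ|² dx (integrals over the domain).
φ is even, so ∫ over [−a, a] = 2∫₀ᵃ with φ = 1 − x/a there: ∫₀ᵃ (1 − x/a)² dx = a/3, ∫₀ᵃ x²(1 − x/a)² dx = a³/30, ∫₀ᵃ x⁴(1 − x/a)² dx = a⁵/105.
State is unnormalized: ∫|φ|² dx = 2.0667, and ∫φ*·x⁴·φ dx = 5.4532, so ⟨x⁴⟩ = 5.4532 / 2.0667.
⟨x⁴⟩ = 2.6386.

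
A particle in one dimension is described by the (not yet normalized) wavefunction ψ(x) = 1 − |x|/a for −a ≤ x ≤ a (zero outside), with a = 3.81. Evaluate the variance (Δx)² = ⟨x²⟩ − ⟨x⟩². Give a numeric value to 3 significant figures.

Compute ⟨x⟩ and ⟨x²⟩ separately, then (Δx)² = ⟨x²⟩ − ⟨x⟩².
ψ is even, so ∫ over [−a, a] = 2∫₀ᵃ with ψ = 1 − x/a there: ∫₀ᵃ (1 − x/a)² dx = a/3, ∫₀ᵃ x²(1 − x/a)² dx = a³/30, ∫₀ᵃ x⁴(1 − x/a)² dx = a⁵/105.
Normalization: ∫|ψ|² dx = 2.5400.
⟨x⟩ = 0.0000 and ⟨x²⟩ = 1.4516.
(Δx)² = 1.4516 − (0.0000)² = 1.4516.

1.45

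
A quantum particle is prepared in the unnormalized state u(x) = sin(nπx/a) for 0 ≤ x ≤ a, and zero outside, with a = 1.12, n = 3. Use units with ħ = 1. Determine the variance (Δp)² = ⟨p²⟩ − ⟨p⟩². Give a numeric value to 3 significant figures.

Compute ⟨p⟩ and ⟨p²⟩ separately; (Δp)² = ⟨p²⟩ − ⟨p⟩².
d/dx sin(nπx/a) = (nπ/a)·cos(nπx/a) and d²/dx² sin(nπx/a) = −(nπ/a)²·sin(nπx/a); on 0 ≤ x ≤ a, ∫sin²(nπx/a) dx = a/2 and ∫sin(nπx/a)·cos(nπx/a) dx = 0.
Normalization: ∫|u|² dx = 0.56000.
⟨p⟩ = 0.0000 and ⟨p²⟩ = 70.812.
(Δp)² = 70.812 − (0.0000)² = 70.812.

70.8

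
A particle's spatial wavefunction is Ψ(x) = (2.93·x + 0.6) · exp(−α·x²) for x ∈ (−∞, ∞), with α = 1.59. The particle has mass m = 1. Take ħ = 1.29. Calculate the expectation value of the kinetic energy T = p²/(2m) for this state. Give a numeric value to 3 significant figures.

3.41

T = −(ħ²/2m) d²/dx², so ⟨T⟩ = −(ħ²/2m) ∫ Ψ*·Ψ'' dx / ∫|Ψ|² dx; with m = 1.
Expand each integrand as polynomial × e^(−2αx²) and use ∫x^(2j)·e^(−2αx²) dx = (2j−1)!!/(4α)^j · √(π/(2α)), odd powers → 0; here √(π/(2α)) = 0.99394. Differentiate with the product rule, d/dx e^(−αx²) = −2αx·e^(−αx²).
State is unnormalized: ∫|Ψ|² dx = 1.6995, and ∫Ψ*·(−ħ²/2m · Ψ'') dx = 5.7982, so ⟨T⟩ = 5.7982 / 1.6995.
⟨T⟩ = 3.4118.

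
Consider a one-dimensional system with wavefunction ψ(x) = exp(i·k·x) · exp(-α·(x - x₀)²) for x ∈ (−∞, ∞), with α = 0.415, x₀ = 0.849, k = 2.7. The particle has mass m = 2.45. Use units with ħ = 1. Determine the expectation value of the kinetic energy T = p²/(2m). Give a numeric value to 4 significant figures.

1.572

T = −(ħ²/2m) d²/dx², so ⟨T⟩ = −(ħ²/2m) ∫ ψ*·ψ'' dx / ∫|ψ|² dx; with m = 2.45.
Gaussian moments (u = x − x₀): ∫u^(2j)·e^(−2αu²) du = (2j−1)!!/(4α)^j · √(π/(2α)), odd powers integrate to 0; here √(π/(2α)) = 1.9455. Derivatives: ψ′ = (ik − 2αu)·ψ, ψ″ = ((ik − 2αu)² − 2α)·ψ; the odd-in-u pieces drop out.
State is unnormalized: ∫|ψ|² dx = 1.9455, and ∫ψ*·(−ħ²/2m · ψ'') dx = 3.0592, so ⟨T⟩ = 3.0592 / 1.9455.
⟨T⟩ = 1.5724.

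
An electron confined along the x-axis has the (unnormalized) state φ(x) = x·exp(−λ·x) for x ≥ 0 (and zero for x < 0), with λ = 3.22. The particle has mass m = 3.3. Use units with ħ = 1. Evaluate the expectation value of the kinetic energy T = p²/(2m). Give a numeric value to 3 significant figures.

T = −(ħ²/2m) d²/dx², so ⟨T⟩ = −(ħ²/2m) ∫ φ*·φ'' dx / ∫|φ|² dx; with m = 3.3.
Differentiate x·exp(−λ·x) with the product rule; every integrand then reduces to terms xʲ·e^(−2λx) on [0, ∞), with ∫₀^∞ xʲ·e^(−2λx) dx = j!/(2λ)^(j+1).
State is unnormalized: ∫|φ|² dx = 0.0074881, and ∫φ*·(−ħ²/2m · φ'') dx = 0.011764, so ⟨T⟩ = 0.011764 / 0.0074881.
⟨T⟩ = 1.5710.

1.57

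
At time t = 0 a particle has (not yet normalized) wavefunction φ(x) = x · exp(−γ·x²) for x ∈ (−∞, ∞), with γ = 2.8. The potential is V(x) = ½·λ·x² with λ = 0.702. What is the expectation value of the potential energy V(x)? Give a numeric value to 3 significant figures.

0.0940

⟨V⟩ = ∫ V(x)·|φ|² dx / ∫|φ|² dx.
Expand each integrand as polynomial × e^(−2γx²) and use ∫x^(2j)·e^(−2γx²) dx = (2j−1)!!/(4γ)^j · √(π/(2γ)), odd powers → 0; here √(π/(2γ)) = 0.74900.
State is unnormalized: ∫|φ|² dx = 0.066875, and ∫φ*·V(x)·φ dx = 0.0062874, so ⟨V⟩ = 0.0062874 / 0.066875.
⟨V⟩ = 0.094018.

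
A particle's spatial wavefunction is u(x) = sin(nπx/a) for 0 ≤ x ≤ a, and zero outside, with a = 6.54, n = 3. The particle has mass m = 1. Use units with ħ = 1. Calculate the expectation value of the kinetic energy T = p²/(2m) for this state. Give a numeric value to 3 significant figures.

1.04

T = −(ħ²/2m) d²/dx², so ⟨T⟩ = −(ħ²/2m) ∫ u*·u'' dx / ∫|u|² dx; with m = 1.
d/dx sin(nπx/a) = (nπ/a)·cos(nπx/a) and d²/dx² sin(nπx/a) = −(nπ/a)²·sin(nπx/a); on 0 ≤ x ≤ a, ∫sin²(nπx/a) dx = a/2 and ∫sin(nπx/a)·cos(nπx/a) dx = 0.
State is unnormalized: ∫|u|² dx = 3.2700, and ∫u*·(−ħ²/2m · u'') dx = 3.3955, so ⟨T⟩ = 3.3955 / 3.2700.
⟨T⟩ = 1.0384.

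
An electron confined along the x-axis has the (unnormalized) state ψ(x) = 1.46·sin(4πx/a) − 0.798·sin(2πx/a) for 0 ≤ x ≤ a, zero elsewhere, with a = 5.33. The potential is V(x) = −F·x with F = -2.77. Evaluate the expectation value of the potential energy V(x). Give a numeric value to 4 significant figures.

7.382

⟨V⟩ = ∫ V(x)·|ψ|² dx / ∫|ψ|² dx.
On 0 ≤ x ≤ a (j ≠ l): ∫sin²(jπx/a) dx = a/2, ∫sin(jπx/a)·sin(lπx/a) dx = 0; diagonal moments ∫x·sin²(jπx/a) dx = a²/4, ∫x²·sin²(jπx/a) dx = a³·(1/6 − 1/(4j²π²)); cross terms ∫x·sin(jπx/a)·sin(lπx/a) dx = 0 for j + l even and −4jla²/(π²(j² − l²)²) for j + l odd, ∫x²·sin(jπx/a)·sin(lπx/a) dx = (−1)^(j+l)·4jla³/(π²(j² − l²)²); higher powers the same way via product-to-sum and parts.
State is unnormalized: ∫|ψ|² dx = 7.3778, and ∫ψ*·V(x)·ψ dx = 54.463, so ⟨V⟩ = 54.463 / 7.3778.
⟨V⟩ = 7.3821.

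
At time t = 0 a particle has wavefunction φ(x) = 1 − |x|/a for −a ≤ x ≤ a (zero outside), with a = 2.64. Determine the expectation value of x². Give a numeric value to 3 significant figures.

⟨x²⟩ = ∫ x²·|φ|² dx / ∫|φ|² dx (integrals over the domain).
φ is even, so ∫ over [−a, a] = 2∫₀ᵃ with φ = 1 − x/a there: ∫₀ᵃ (1 − x/a)² dx = a/3, ∫₀ᵃ x²(1 − x/a)² dx = a³/30, ∫₀ᵃ x⁴(1 − x/a)² dx = a⁵/105.
State is unnormalized: ∫|φ|² dx = 1.7600, and ∫φ*·x²·φ dx = 1.2266, so ⟨x²⟩ = 1.2266 / 1.7600.
⟨x²⟩ = 0.69696.

0.697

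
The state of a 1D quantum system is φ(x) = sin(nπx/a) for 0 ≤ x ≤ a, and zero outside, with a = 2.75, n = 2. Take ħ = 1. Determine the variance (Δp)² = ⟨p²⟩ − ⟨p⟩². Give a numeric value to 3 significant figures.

5.22

Compute ⟨p⟩ and ⟨p²⟩ separately; (Δp)² = ⟨p²⟩ − ⟨p⟩².
d/dx sin(nπx/a) = (nπ/a)·cos(nπx/a) and d²/dx² sin(nπx/a) = −(nπ/a)²·sin(nπx/a); on 0 ≤ x ≤ a, ∫sin²(nπx/a) dx = a/2 and ∫sin(nπx/a)·cos(nπx/a) dx = 0.
Normalization: ∫|φ|² dx = 1.3750.
⟨p⟩ = 0.0000 and ⟨p²⟩ = 5.2203.
(Δp)² = 5.2203 − (0.0000)² = 5.2203.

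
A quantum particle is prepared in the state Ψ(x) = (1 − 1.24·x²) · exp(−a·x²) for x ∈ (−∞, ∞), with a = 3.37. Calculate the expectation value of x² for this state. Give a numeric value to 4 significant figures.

0.05070

⟨x²⟩ = ∫ x²·|Ψ|² dx / ∫|Ψ|² dx (integrals over the domain).
Expand each integrand as polynomial × e^(−2ax²) and use ∫x^(2j)·e^(−2ax²) dx = (2j−1)!!/(4a)^j · √(π/(2a)), odd powers → 0; here √(π/(2a)) = 0.68272.
State is unnormalized: ∫|Ψ|² dx = 0.57445, and ∫Ψ*·x²·Ψ dx = 0.029122, so ⟨x²⟩ = 0.029122 / 0.57445.
⟨x²⟩ = 0.050696.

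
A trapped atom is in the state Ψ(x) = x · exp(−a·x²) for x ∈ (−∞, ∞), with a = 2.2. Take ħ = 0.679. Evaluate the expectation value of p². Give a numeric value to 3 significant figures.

3.04

p² Ψ = −ħ² d²Ψ/dx²; ⟨p²⟩ = −ħ² ∫ Ψ*·Ψ'' dx / ∫|Ψ|² dx.
Expand each integrand as polynomial × e^(−2ax²) and use ∫x^(2j)·e^(−2ax²) dx = (2j−1)!!/(4a)^j · √(π/(2a)), odd powers → 0; here √(π/(2a)) = 0.84498. Differentiate with the product rule, d/dx e^(−ax²) = −2ax·e^(−ax²).
State is unnormalized: ∫|Ψ|² dx = 0.096021, and ∫Ψ*·(−ħ² Ψ'') dx = 0.29218, so ⟨p²⟩ = 0.29218 / 0.096021.
⟨p²⟩ = 3.0429.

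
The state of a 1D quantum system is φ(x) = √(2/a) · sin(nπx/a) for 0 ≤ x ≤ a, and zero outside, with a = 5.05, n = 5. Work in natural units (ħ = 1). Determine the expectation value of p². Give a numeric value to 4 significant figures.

9.675

p² φ = −ħ² d²φ/dx²; ⟨p²⟩ = −ħ² ∫ φ*·φ'' dx.
d/dx sin(nπx/a) = (nπ/a)·cos(nπx/a) and d²/dx² sin(nπx/a) = −(nπ/a)²·sin(nπx/a); on 0 ≤ x ≤ a, ∫sin²(nπx/a) dx = a/2 and ∫sin(nπx/a)·cos(nπx/a) dx = 0.
⟨p²⟩ = 9.6751.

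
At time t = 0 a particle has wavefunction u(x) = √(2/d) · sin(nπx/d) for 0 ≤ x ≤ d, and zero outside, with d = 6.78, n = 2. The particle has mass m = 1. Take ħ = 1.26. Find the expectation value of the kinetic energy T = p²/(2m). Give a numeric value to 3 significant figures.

T = −(ħ²/2m) d²/dx², so ⟨T⟩ = −(ħ²/2m) ∫ u*·u'' dx; with m = 1.
d/dx sin(nπx/d) = (nπ/d)·cos(nπx/d) and d²/dx² sin(nπx/d) = −(nπ/d)²·sin(nπx/d); on 0 ≤ x ≤ d, ∫sin²(nπx/d) dx = d/2 and ∫sin(nπx/d)·cos(nπx/d) dx = 0.
⟨T⟩ = 0.68173.

0.682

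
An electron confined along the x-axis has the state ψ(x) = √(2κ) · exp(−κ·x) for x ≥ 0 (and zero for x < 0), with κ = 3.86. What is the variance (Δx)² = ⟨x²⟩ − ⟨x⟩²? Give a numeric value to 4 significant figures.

Compute ⟨x⟩ and ⟨x²⟩ separately, then (Δx)² = ⟨x²⟩ − ⟨x⟩².
Every integrand reduces to terms xʲ·e^(−2κx) on [0, ∞); use ∫₀^∞ xʲ·e^(−2κx) dx = j!/(2κ)^(j+1).
⟨x⟩ = 0.12953 and ⟨x²⟩ = 0.033558.
(Δx)² = 0.033558 − (0.12953)² = 0.016779.

0.01678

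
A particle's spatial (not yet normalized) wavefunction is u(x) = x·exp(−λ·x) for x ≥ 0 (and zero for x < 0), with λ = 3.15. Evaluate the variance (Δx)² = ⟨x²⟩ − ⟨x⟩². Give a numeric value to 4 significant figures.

0.07559

Compute ⟨x⟩ and ⟨x²⟩ separately, then (Δx)² = ⟨x²⟩ − ⟨x⟩².
Every integrand reduces to terms xʲ·e^(−2λx) on [0, ∞); use ∫₀^∞ xʲ·e^(−2λx) dx = j!/(2λ)^(j+1).
Normalization: ∫|u|² dx = 0.0079985.
⟨x⟩ = 0.47619 and ⟨x²⟩ = 0.30234.
(Δx)² = 0.30234 − (0.47619)² = 0.075586.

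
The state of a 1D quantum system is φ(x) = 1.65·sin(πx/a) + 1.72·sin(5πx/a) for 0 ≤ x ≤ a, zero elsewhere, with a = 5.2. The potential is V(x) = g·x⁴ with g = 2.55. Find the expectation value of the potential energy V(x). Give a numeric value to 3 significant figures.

⟨V⟩ = ∫ V(x)·|φ|² dx / ∫|φ|² dx.
On 0 ≤ x ≤ a (j ≠ l): ∫sin²(jπx/a) dx = a/2, ∫sin(jπx/a)·sin(lπx/a) dx = 0; diagonal moments ∫x·sin²(jπx/a) dx = a²/4, ∫x²·sin²(jπx/a) dx = a³·(1/6 − 1/(4j²π²)); cross terms ∫x·sin(jπx/a)·sin(lπx/a) dx = 0 for j + l even and −4jla²/(π²(j² − l²)²) for j + l odd, ∫x²·sin(jπx/a)·sin(lπx/a) dx = (−1)^(j+l)·4jla³/(π²(j² − l²)²); higher powers the same way via product-to-sum and parts.
State is unnormalized: ∫|φ|² dx = 14.770, and ∫φ*·V(x)·φ dx = 4682.0, so ⟨V⟩ = 4682.0 / 14.770.
⟨V⟩ = 316.98.

317.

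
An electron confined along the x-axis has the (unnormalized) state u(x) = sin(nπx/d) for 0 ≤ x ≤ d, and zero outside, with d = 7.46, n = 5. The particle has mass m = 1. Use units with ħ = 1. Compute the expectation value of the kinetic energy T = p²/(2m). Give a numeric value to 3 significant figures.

2.22

T = −(ħ²/2m) d²/dx², so ⟨T⟩ = −(ħ²/2m) ∫ u*·u'' dx / ∫|u|² dx; with m = 1.
d/dx sin(nπx/d) = (nπ/d)·cos(nπx/d) and d²/dx² sin(nπx/d) = −(nπ/d)²·sin(nπx/d); on 0 ≤ x ≤ d, ∫sin²(nπx/d) dx = d/2 and ∫sin(nπx/d)·cos(nπx/d) dx = 0.
State is unnormalized: ∫|u|² dx = 3.7300, and ∫u*·(−ħ²/2m · u'') dx = 8.2688, so ⟨T⟩ = 8.2688 / 3.7300.
⟨T⟩ = 2.2168.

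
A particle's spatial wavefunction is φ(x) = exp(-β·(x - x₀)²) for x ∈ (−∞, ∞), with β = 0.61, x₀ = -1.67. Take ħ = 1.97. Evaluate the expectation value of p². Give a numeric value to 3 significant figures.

p² φ = −ħ² d²φ/dx²; ⟨p²⟩ = −ħ² ∫ φ*·φ'' dx / ∫|φ|² dx.
Gaussian moments (u = x − x₀): ∫u^(2j)·e^(−2βu²) du = (2j−1)!!/(4β)^j · √(π/(2β)), odd powers integrate to 0; here √(π/(2β)) = 1.6047. Derivatives: d/dx e^(−βu²) = −2βu·e^(−βu²), d²/dx² e^(−βu²) = (4β²u² − 2β)·e^(−βu²).
State is unnormalized: ∫|φ|² dx = 1.6047, and ∫φ*·(−ħ² φ'') dx = 3.7989, so ⟨p²⟩ = 3.7989 / 1.6047.
⟨p²⟩ = 2.3673.

2.37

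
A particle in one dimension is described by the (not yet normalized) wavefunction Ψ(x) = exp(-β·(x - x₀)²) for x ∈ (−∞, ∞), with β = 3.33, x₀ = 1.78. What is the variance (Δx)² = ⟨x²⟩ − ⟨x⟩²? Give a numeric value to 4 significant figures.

0.07508

Compute ⟨x⟩ and ⟨x²⟩ separately, then (Δx)² = ⟨x²⟩ − ⟨x⟩².
Gaussian moments (u = x − x₀): ∫u^(2j)·e^(−2βu²) du = (2j−1)!!/(4β)^j · √(π/(2β)), odd powers integrate to 0; here √(π/(2β)) = 0.68681.
Normalization: ∫|Ψ|² dx = 0.68681.
⟨x⟩ = 1.7800 and ⟨x²⟩ = 3.2435.
(Δx)² = 3.2435 − (1.7800)² = 0.075075.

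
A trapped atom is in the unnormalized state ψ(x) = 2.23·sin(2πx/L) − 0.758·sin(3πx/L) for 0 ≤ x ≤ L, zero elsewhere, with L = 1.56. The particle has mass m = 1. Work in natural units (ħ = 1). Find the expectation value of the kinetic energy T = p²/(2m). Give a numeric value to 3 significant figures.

9.16

T = −(ħ²/2m) d²/dx², so ⟨T⟩ = −(ħ²/2m) ∫ ψ*·ψ'' dx / ∫|ψ|² dx; with m = 1.
d²/dx² sin(jπx/L) = −(jπ/L)²·sin(jπx/L); on 0 ≤ x ≤ L, ∫sin²(jπx/L) dx = L/2 and ∫sin(jπx/L)·sin(lπx/L) dx = 0 for j ≠ l, so only diagonal terms survive in ∫|ψ|² and ∫ψ·ψ″; ∫ψ·ψ′ dx = [ψ²/2] between the walls = 0.
State is unnormalized: ∫|ψ|² dx = 4.3270, and ∫ψ*·(−ħ²/2m · ψ'') dx = 39.641, so ⟨T⟩ = 39.641 / 4.3270.
⟨T⟩ = 9.1612.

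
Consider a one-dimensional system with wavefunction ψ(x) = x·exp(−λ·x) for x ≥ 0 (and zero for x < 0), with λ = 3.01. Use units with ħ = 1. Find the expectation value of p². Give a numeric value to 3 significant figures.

9.06

p² ψ = −ħ² d²ψ/dx²; ⟨p²⟩ = −ħ² ∫ ψ*·ψ'' dx / ∫|ψ|² dx.
Differentiate x·exp(−λ·x) with the product rule; every integrand then reduces to terms xʲ·e^(−2λx) on [0, ∞), with ∫₀^∞ xʲ·e^(−2λx) dx = j!/(2λ)^(j+1).
State is unnormalized: ∫|ψ|² dx = 0.0091673, and ∫ψ*·(−ħ² ψ'') dx = 0.083056, so ⟨p²⟩ = 0.083056 / 0.0091673.
⟨p²⟩ = 9.0601.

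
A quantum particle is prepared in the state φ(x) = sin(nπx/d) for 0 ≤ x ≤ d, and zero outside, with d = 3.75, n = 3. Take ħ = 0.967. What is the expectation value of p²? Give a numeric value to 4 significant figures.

5.907

p² φ = −ħ² d²φ/dx²; ⟨p²⟩ = −ħ² ∫ φ*·φ'' dx / ∫|φ|² dx.
d/dx sin(nπx/d) = (nπ/d)·cos(nπx/d) and d²/dx² sin(nπx/d) = −(nπ/d)²·sin(nπx/d); on 0 ≤ x ≤ d, ∫sin²(nπx/d) dx = d/2 and ∫sin(nπx/d)·cos(nπx/d) dx = 0.
State is unnormalized: ∫|φ|² dx = 1.8750, and ∫φ*·(−ħ² φ'') dx = 11.075, so ⟨p²⟩ = 11.075 / 1.8750.
⟨p²⟩ = 5.9065.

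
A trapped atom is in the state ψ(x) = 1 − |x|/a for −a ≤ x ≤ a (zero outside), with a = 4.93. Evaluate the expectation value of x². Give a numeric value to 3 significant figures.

2.43

⟨x²⟩ = ∫ x²·|ψ|² dx / ∫|ψ|² dx (integrals over the domain).
ψ is even, so ∫ over [−a, a] = 2∫₀ᵃ with ψ = 1 − x/a there: ∫₀ᵃ (1 − x/a)² dx = a/3, ∫₀ᵃ x²(1 − x/a)² dx = a³/30, ∫₀ᵃ x⁴(1 − x/a)² dx = a⁵/105.
State is unnormalized: ∫|ψ|² dx = 3.2867, and ∫ψ*·x²·ψ dx = 7.9882, so ⟨x²⟩ = 7.9882 / 3.2867.
⟨x²⟩ = 2.4305.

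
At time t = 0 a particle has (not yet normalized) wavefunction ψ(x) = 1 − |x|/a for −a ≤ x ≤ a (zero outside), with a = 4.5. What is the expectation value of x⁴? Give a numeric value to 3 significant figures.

11.7

⟨x⁴⟩ = ∫ x⁴·|ψ|² dx / ∫|ψ|² dx (integrals over the domain).
ψ is even, so ∫ over [−a, a] = 2∫₀ᵃ with ψ = 1 − x/a there: ∫₀ᵃ (1 − x/a)² dx = a/3, ∫₀ᵃ x²(1 − x/a)² dx = a³/30, ∫₀ᵃ x⁴(1 − x/a)² dx = a⁵/105.
State is unnormalized: ∫|ψ|² dx = 3.0000, and ∫ψ*·x⁴·ψ dx = 35.148, so ⟨x⁴⟩ = 35.148 / 3.0000.
⟨x⁴⟩ = 11.716.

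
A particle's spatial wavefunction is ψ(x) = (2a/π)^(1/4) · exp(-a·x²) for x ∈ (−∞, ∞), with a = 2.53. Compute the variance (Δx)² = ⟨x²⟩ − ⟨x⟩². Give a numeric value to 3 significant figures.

Compute ⟨x⟩ and ⟨x²⟩ separately, then (Δx)² = ⟨x²⟩ − ⟨x⟩².
Gaussian moments: ∫x^(2j)·e^(−2ax²) dx = (2j−1)!!/(4a)^j · √(π/(2a)), odd powers integrate to 0; here √(π/(2a)) = 0.78795.
⟨x⟩ = 0.0000 and ⟨x²⟩ = 0.098814.
(Δx)² = 0.098814 − (0.0000)² = 0.098814.

0.0988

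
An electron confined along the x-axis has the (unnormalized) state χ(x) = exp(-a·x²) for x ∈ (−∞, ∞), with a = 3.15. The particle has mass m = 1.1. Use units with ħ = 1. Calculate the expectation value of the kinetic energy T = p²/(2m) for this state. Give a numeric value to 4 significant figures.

T = −(ħ²/2m) d²/dx², so ⟨T⟩ = −(ħ²/2m) ∫ χ*·χ'' dx / ∫|χ|² dx; with m = 1.1.
Gaussian moments: ∫x^(2j)·e^(−2ax²) dx = (2j−1)!!/(4a)^j · √(π/(2a)), odd powers integrate to 0; here √(π/(2a)) = 0.70616. Derivatives: d/dx e^(−ax²) = −2ax·e^(−ax²), d²/dx² e^(−ax²) = (4a²x² − 2a)·e^(−ax²).
State is unnormalized: ∫|χ|² dx = 0.70616, and ∫χ*·(−ħ²/2m · χ'') dx = 1.0111, so ⟨T⟩ = 1.0111 / 0.70616.
⟨T⟩ = 1.4318.

1.432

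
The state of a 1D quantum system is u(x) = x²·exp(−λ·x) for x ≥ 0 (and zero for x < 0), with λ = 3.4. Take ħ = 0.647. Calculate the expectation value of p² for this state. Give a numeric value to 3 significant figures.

1.61

p² u = −ħ² d²u/dx²; ⟨p²⟩ = −ħ² ∫ u*·u'' dx / ∫|u|² dx.
Differentiate x²·exp(−λ·x) with the product rule; every integrand then reduces to terms xʲ·e^(−2λx) on [0, ∞), with ∫₀^∞ xʲ·e^(−2λx) dx = j!/(2λ)^(j+1).
State is unnormalized: ∫|u|² dx = 0.0016507, and ∫u*·(−ħ² u'') dx = 0.0026626, so ⟨p²⟩ = 0.0026626 / 0.0016507.
⟨p²⟩ = 1.6130.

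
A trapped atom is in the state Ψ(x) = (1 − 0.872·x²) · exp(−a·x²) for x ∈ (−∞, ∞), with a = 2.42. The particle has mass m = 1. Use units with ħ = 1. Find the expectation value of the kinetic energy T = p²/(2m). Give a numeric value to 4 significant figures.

1.773

T = −(ħ²/2m) d²/dx², so ⟨T⟩ = −(ħ²/2m) ∫ Ψ*·Ψ'' dx / ∫|Ψ|² dx; with m = 1.
Expand each integrand as polynomial × e^(−2ax²) and use ∫x^(2j)·e^(−2ax²) dx = (2j−1)!!/(4a)^j · √(π/(2a)), odd powers → 0; here √(π/(2a)) = 0.80566. Differentiate with the product rule, d/dx e^(−ax²) = −2ax·e^(−ax²).
State is unnormalized: ∫|Ψ|² dx = 0.68012, and ∫Ψ*·(−ħ²/2m · Ψ'') dx = 1.2059, so ⟨T⟩ = 1.2059 / 0.68012.
⟨T⟩ = 1.7730.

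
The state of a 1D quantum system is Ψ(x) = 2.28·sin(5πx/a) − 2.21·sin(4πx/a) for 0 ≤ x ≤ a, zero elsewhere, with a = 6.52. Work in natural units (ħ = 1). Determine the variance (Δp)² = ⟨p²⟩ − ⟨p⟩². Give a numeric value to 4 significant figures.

Compute ⟨p⟩ and ⟨p²⟩ separately; (Δp)² = ⟨p²⟩ − ⟨p⟩².
d²/dx² sin(jπx/a) = −(jπ/a)²·sin(jπx/a); on 0 ≤ x ≤ a, ∫sin²(jπx/a) dx = a/2 and ∫sin(jπx/a)·sin(lπx/a) dx = 0 for j ≠ l, so only diagonal terms survive in ∫|Ψ|² and ∫Ψ·Ψ″; ∫Ψ·Ψ′ dx = [Ψ²/2] between the walls = 0.
Normalization: ∫|Ψ|² dx = 32.869.
⟨p⟩ = 0.0000 and ⟨p²⟩ = 4.7920.
(Δp)² = 4.7920 − (0.0000)² = 4.7920.

4.792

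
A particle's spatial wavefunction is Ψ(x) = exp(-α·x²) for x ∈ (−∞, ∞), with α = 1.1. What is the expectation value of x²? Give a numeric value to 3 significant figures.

0.227

⟨x²⟩ = ∫ x²·|Ψ|² dx / ∫|Ψ|² dx (integrals over the domain).
Gaussian moments: ∫x^(2j)·e^(−2αx²) dx = (2j−1)!!/(4α)^j · √(π/(2α)), odd powers integrate to 0; here √(π/(2α)) = 1.1950.
State is unnormalized: ∫|Ψ|² dx = 1.1950, and ∫Ψ*·x²·Ψ dx = 0.27159, so ⟨x²⟩ = 0.27159 / 1.1950.
⟨x²⟩ = 0.22727.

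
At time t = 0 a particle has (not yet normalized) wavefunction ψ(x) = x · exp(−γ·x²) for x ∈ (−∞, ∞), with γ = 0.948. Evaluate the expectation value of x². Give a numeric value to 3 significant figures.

⟨x²⟩ = ∫ x²·|ψ|² dx / ∫|ψ|² dx (integrals over the domain).
Expand each integrand as polynomial × e^(−2γx²) and use ∫x^(2j)·e^(−2γx²) dx = (2j−1)!!/(4γ)^j · √(π/(2γ)), odd powers → 0; here √(π/(2γ)) = 1.2872.
State is unnormalized: ∫|ψ|² dx = 0.33946, and ∫ψ*·x²·ψ dx = 0.26856, so ⟨x²⟩ = 0.26856 / 0.33946.
⟨x²⟩ = 0.79114.

0.791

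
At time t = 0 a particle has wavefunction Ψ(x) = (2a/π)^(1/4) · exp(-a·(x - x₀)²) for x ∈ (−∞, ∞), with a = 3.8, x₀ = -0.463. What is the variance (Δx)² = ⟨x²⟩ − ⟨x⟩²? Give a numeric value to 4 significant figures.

0.06579

Compute ⟨x⟩ and ⟨x²⟩ separately, then (Δx)² = ⟨x²⟩ − ⟨x⟩².
Gaussian moments (u = x − x₀): ∫u^(2j)·e^(−2au²) du = (2j−1)!!/(4a)^j · √(π/(2a)), odd powers integrate to 0; here √(π/(2a)) = 0.64294.
⟨x⟩ = -0.46300 and ⟨x²⟩ = 0.28016.
(Δx)² = 0.28016 − (-0.46300)² = 0.065789.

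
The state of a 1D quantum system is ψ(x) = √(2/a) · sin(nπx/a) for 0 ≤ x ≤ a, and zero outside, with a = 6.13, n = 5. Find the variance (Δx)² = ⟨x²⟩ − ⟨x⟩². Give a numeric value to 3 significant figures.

3.06

Compute ⟨x⟩ and ⟨x²⟩ separately, then (Δx)² = ⟨x²⟩ − ⟨x⟩².
With sin²θ = (1 − cos2θ)/2 on 0 ≤ x ≤ a: ∫sin²(nπx/a) dx = a/2, ∫x·sin²(nπx/a) dx = a²/4, ∫x²·sin²(nπx/a) dx = a³·(1/6 − 1/(4n²π²)); higher powers xᵏ the same way, integrating xᵏ·cos(2nπx/a) by parts.
⟨x⟩ = 3.0650 and ⟨x²⟩ = 12.449.
(Δx)² = 12.449 − (3.0650)² = 3.0553.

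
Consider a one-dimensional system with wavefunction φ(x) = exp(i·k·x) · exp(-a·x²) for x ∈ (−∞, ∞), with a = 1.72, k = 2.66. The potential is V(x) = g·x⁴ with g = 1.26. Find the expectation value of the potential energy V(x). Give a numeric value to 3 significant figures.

0.0799

⟨V⟩ = ∫ V(x)·|φ|² dx / ∫|φ|² dx.
Gaussian moments: ∫x^(2j)·e^(−2ax²) dx = (2j−1)!!/(4a)^j · √(π/(2a)), odd powers integrate to 0; here √(π/(2a)) = 0.95564.
State is unnormalized: ∫|φ|² dx = 0.95564, and ∫φ*·V(x)·φ dx = 0.076315, so ⟨V⟩ = 0.076315 / 0.95564.
⟨V⟩ = 0.079857.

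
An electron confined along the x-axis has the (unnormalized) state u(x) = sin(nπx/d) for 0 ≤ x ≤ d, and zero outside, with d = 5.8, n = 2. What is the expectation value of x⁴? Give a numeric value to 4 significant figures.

198.8

⟨x⁴⟩ = ∫ x⁴·|u|² dx / ∫|u|² dx (integrals over the domain).
With sin²θ = (1 − cos2θ)/2 on 0 ≤ x ≤ d: ∫sin²(nπx/d) dx = d/2, ∫x·sin²(nπx/d) dx = d²/4, ∫x²·sin²(nπx/d) dx = d³·(1/6 − 1/(4n²π²)); higher powers xᵏ the same way, integrating xᵏ·cos(2nπx/d) by parts.
State is unnormalized: ∫|u|² dx = 2.9000, and ∫u*·x⁴·u dx = 576.39, so ⟨x⁴⟩ = 576.39 / 2.9000.
⟨x⁴⟩ = 198.75.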